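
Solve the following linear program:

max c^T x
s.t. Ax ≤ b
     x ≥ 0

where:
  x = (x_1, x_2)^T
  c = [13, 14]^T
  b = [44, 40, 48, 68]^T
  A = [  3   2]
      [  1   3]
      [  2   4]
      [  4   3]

Evaluate the objective at each vertex of the feasible region:
  z(0, 0) = 0
  z(14.67, 0) = 190.7
  z(10, 7) = 228  ←
  z(0, 12) = 168
The maximum is at x_1 = 10, x_2 = 7.

x_1 = 10, x_2 = 7, z = 228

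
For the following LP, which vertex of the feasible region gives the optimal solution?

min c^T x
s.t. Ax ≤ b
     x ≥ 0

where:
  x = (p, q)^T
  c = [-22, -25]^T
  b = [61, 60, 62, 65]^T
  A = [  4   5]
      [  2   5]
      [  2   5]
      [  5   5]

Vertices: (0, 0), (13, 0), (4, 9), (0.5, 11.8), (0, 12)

Evaluate the objective at each vertex of the feasible region:
  z(0, 0) = 0
  z(13, 0) = -286
  z(4, 9) = -313  ←
  z(0.5, 11.8) = -306
  z(0, 12) = -300
The minimum is at p = 4, q = 9.

(4, 9)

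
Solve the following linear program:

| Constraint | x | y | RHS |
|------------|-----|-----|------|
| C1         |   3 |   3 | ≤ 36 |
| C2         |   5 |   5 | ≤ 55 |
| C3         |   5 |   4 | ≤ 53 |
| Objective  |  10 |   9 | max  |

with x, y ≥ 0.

Evaluate the objective at each vertex of the feasible region:
  z(0, 0) = 0
  z(10.6, 0) = 106
  z(9, 2) = 108  ←
  z(0, 11) = 99
The maximum is at x = 9, y = 2.

x = 9, y = 2, z = 108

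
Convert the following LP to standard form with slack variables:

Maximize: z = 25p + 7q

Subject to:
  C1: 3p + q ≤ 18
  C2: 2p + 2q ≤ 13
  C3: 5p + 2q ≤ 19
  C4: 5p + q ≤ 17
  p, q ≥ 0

max z = 25p + 7q

s.t.
  3p + q + s1 = 18
  2p + 2q + s2 = 13
  5p + 2q + s3 = 19
  5p + q + s4 = 17
  p, q, s1, s2, s3, s4 ≥ 0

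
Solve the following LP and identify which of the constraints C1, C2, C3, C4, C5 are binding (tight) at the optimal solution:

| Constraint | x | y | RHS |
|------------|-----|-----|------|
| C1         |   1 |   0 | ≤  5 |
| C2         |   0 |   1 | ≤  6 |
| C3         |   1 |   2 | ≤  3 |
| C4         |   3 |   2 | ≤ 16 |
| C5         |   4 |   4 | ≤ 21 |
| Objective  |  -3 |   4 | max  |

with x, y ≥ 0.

At x = 0, y = 1.5, compute slack b - a·x for each constraint:
  C1: 5 − 0 = 5  (slack)
  C2: 6 − 1.5 = 4.5  (slack)
  C3: 3 − 3 = 0  (binding)
  C4: 16 − 3 = 13  (slack)
  C5: 21 − 6 = 15  (slack)

Optimal: x = 0, y = 1.5
Binding: C3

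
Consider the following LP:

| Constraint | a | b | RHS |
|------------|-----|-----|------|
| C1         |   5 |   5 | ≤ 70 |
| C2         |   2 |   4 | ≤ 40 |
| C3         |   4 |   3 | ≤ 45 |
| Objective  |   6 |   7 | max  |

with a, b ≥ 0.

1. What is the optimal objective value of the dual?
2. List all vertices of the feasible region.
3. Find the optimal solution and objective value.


1. 85
2. (0, 0), (11.25, 0), (6, 7), (0, 10)
3. a = 6, b = 7, z = 85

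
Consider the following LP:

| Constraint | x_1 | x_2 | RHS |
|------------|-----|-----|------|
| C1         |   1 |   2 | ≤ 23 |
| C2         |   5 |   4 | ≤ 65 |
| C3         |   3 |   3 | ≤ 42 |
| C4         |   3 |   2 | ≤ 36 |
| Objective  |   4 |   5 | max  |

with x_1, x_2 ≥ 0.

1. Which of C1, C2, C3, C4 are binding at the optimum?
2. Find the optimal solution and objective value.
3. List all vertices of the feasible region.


1. C1, C3
2. x_1 = 5, x_2 = 9, z = 65
3. (0, 0), (12, 0), (8, 6), (5, 9), (0, 11.5)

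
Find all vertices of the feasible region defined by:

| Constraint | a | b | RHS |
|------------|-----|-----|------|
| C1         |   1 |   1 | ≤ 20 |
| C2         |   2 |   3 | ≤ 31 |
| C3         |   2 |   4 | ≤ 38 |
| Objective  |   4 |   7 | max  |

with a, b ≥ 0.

(0, 0), (15.5, 0), (5, 7), (0, 9.5)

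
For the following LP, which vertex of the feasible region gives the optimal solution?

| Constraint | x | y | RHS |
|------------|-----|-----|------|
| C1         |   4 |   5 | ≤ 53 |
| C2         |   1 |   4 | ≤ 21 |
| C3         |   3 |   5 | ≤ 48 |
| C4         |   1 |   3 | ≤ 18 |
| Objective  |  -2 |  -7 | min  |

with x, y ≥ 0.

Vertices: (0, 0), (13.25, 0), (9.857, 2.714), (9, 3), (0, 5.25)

Evaluate the objective at each vertex of the feasible region:
  z(0, 0) = 0
  z(13.25, 0) = -26.5
  z(9.857, 2.714) = -38.71
  z(9, 3) = -39  ←
  z(0, 5.25) = -36.75
The minimum is at x = 9, y = 3.

(9, 3)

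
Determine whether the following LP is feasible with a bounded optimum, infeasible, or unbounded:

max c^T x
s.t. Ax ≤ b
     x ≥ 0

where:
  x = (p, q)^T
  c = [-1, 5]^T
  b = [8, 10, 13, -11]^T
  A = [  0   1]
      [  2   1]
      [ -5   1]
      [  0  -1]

Infeasible (no feasible solution exists)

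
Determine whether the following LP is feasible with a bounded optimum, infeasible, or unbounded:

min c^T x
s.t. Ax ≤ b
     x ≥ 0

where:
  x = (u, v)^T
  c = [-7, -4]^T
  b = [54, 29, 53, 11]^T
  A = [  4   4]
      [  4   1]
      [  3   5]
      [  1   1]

Feasible with a bounded optimal solution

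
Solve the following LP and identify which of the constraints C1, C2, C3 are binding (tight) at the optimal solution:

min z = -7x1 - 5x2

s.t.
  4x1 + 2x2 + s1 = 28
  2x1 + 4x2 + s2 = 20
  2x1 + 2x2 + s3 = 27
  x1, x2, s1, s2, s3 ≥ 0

At x1 = 6, x2 = 2, compute slack b - a·x for each constraint:
  C1: 28 − 28 = 0  (binding)
  C2: 20 − 20 = 0  (binding)
  C3: 27 − 16 = 11  (slack)

Optimal: x1 = 6, x2 = 2
Binding: C1, C2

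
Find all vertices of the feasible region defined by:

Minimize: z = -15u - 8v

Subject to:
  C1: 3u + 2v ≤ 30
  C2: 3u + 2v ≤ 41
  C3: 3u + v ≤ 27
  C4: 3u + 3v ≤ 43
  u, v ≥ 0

(0, 0), (9, 0), (8, 3), (1.333, 13), (0, 14.33)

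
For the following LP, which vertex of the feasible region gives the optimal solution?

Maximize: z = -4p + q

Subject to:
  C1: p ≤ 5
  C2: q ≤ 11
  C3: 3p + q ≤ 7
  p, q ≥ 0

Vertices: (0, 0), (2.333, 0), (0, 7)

Evaluate the objective at each vertex of the feasible region:
  z(0, 0) = 0
  z(2.333, 0) = -9.333
  z(0, 7) = 7  ←
The maximum is at p = 0, q = 7.

(0, 7)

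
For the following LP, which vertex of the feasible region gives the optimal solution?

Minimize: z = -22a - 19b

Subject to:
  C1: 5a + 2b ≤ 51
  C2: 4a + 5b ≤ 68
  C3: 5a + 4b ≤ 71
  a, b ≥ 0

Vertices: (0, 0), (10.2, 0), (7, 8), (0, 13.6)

Evaluate the objective at each vertex of the feasible region:
  z(0, 0) = 0
  z(10.2, 0) = -224.4
  z(7, 8) = -306  ←
  z(0, 13.6) = -258.4
The minimum is at a = 7, b = 8.

(7, 8)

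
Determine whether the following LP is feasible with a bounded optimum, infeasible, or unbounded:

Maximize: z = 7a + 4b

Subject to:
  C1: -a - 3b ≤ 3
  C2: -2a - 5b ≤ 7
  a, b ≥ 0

Unbounded (objective can increase without bound)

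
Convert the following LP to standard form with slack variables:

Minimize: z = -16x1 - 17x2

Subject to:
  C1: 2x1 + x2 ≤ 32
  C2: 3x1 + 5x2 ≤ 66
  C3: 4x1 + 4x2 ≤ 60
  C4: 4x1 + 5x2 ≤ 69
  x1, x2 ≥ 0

min z = -16x1 - 17x2

s.t.
  2x1 + x2 + s1 = 32
  3x1 + 5x2 + s2 = 66
  4x1 + 4x2 + s3 = 60
  4x1 + 5x2 + s4 = 69
  x1, x2, s1, s2, s3, s4 ≥ 0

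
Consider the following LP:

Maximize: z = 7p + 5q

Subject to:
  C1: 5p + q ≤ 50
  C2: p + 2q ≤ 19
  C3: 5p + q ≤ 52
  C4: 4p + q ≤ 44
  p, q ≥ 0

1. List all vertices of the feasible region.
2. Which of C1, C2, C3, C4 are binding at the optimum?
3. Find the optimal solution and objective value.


1. (0, 0), (10, 0), (9, 5), (0, 9.5)
2. C1, C2
3. p = 9, q = 5, z = 88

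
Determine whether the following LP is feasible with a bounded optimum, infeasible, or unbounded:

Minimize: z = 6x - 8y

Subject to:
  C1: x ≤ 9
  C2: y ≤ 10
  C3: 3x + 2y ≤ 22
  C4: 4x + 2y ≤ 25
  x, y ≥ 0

Feasible with a bounded optimal solution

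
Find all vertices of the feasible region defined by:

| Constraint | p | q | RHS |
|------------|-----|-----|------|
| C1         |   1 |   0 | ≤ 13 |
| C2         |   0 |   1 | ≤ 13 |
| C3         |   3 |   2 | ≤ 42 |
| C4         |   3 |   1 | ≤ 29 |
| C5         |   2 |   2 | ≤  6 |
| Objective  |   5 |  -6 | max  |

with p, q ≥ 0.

(0, 0), (3, 0), (0, 3)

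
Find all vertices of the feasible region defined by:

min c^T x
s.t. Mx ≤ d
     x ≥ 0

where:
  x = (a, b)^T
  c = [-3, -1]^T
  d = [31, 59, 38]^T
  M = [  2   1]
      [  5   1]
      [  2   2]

(0, 0), (11.8, 0), (10, 9), (0, 19)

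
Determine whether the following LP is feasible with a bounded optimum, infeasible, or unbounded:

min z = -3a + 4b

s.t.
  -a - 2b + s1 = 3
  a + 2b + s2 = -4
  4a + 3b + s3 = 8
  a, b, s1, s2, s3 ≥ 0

Infeasible (no feasible solution exists)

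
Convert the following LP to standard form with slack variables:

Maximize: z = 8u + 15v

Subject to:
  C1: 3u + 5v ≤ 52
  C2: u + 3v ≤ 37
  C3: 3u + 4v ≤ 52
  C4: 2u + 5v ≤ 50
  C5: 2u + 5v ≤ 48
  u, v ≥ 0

max z = 8u + 15v

s.t.
  3u + 5v + s1 = 52
  u + 3v + s2 = 37
  3u + 4v + s3 = 52
  2u + 5v + s4 = 50
  2u + 5v + s5 = 48
  u, v, s1, s2, s3, s4, s5 ≥ 0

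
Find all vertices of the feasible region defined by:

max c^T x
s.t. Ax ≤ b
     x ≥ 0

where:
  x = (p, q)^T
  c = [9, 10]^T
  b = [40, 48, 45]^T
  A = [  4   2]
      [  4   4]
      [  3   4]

(0, 0), (10, 0), (8, 4), (3, 9), (0, 11.25)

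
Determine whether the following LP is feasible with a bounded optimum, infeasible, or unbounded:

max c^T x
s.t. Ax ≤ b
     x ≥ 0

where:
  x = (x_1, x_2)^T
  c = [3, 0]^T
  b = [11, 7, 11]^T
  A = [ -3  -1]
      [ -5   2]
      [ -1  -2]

Unbounded (objective can increase without bound)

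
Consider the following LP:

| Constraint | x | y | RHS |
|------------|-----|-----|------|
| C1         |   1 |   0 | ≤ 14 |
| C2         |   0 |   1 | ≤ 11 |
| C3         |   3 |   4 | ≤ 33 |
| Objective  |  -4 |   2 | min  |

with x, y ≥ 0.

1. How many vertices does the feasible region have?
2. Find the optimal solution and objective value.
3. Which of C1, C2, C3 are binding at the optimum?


1. 3
2. x = 11, y = 0, z = -44
3. C3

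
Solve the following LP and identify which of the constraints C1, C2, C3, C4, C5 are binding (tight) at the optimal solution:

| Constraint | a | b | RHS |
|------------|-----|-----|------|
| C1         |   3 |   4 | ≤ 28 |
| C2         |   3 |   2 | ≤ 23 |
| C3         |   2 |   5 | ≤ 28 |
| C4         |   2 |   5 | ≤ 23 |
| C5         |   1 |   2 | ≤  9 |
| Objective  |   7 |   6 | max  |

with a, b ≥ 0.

At a = 7, b = 1, compute slack b - a·x for each constraint:
  C1: 28 − 25 = 3  (slack)
  C2: 23 − 23 = 0  (binding)
  C3: 28 − 19 = 9  (slack)
  C4: 23 − 19 = 4  (slack)
  C5: 9 − 9 = 0  (binding)

Optimal: a = 7, b = 1
Binding: C2, C5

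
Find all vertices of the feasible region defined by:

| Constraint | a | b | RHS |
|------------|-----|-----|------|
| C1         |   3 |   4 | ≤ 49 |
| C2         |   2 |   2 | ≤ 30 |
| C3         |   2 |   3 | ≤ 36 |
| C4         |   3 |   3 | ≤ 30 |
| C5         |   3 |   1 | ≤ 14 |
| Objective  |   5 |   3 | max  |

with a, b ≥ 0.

(0, 0), (4.667, 0), (2, 8), (0, 10)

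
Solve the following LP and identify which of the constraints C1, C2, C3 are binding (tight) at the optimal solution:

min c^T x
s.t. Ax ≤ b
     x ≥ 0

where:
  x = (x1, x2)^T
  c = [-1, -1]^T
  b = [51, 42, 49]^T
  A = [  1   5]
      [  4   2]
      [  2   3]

At x1 = 6, x2 = 9, compute slack b - a·x for each constraint:
  C1: 51 − 51 = 0  (binding)
  C2: 42 − 42 = 0  (binding)
  C3: 49 − 39 = 10  (slack)

Optimal: x1 = 6, x2 = 9
Binding: C1, C2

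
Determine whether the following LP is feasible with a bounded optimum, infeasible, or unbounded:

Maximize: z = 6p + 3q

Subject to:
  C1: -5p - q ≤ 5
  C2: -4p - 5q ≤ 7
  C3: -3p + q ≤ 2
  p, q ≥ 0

Unbounded (objective can increase without bound)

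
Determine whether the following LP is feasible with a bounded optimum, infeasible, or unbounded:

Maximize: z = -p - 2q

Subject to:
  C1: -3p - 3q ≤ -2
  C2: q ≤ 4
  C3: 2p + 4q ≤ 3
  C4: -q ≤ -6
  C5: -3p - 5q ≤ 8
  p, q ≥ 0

Infeasible (no feasible solution exists)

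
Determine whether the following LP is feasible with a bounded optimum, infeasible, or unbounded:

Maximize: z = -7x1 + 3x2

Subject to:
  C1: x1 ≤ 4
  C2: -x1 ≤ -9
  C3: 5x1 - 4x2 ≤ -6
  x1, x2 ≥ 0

Infeasible (no feasible solution exists)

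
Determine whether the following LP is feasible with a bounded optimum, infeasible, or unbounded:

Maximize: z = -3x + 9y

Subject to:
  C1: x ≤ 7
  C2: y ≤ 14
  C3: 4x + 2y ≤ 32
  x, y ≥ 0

Feasible with a bounded optimal solution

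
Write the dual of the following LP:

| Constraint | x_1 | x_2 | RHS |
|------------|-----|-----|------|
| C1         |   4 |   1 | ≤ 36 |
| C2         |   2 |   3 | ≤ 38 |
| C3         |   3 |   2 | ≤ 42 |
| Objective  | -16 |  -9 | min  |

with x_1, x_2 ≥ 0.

Primal min cᵀx s.t. Ax ≤ b, x ≥ 0  →  Dual max −bᵀy s.t. Aᵀy ≥ −c, y ≥ 0.

Maximize: z = -36y1 - 38y2 - 42y3

Subject to:
  4y1 + 2y2 + 3y3 ≥ 16
  y1 + 3y2 + 2y3 ≥ 9
  y1, y2, y3 ≥ 0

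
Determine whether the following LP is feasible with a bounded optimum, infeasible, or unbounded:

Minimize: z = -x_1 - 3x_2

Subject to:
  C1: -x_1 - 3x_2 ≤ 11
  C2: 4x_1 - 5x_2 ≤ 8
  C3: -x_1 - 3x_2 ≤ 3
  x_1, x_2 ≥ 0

Unbounded (objective can decrease without bound)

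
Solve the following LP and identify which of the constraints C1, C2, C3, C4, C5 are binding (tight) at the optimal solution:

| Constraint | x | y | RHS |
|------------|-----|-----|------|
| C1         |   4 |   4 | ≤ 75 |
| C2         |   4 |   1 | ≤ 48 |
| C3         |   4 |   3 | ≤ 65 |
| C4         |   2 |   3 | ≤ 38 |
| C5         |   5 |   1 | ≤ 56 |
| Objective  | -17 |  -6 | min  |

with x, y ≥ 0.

At x = 10, y = 6, compute slack b - a·x for each constraint:
  C1: 75 − 64 = 11  (slack)
  C2: 48 − 46 = 2  (slack)
  C3: 65 − 58 = 7  (slack)
  C4: 38 − 38 = 0  (binding)
  C5: 56 − 56 = 0  (binding)

Optimal: x = 10, y = 6
Binding: C4, C5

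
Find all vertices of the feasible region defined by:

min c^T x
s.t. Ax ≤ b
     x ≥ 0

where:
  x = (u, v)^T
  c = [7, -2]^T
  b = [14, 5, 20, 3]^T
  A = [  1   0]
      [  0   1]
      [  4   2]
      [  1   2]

(0, 0), (3, 0), (0, 1.5)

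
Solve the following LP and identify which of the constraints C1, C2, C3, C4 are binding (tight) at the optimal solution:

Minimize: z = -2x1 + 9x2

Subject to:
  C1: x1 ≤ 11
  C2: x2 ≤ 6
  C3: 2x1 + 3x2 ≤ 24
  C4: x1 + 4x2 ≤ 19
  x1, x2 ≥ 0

At x1 = 11, x2 = 0, compute slack b - a·x for each constraint:
  C1: 11 − 11 = 0  (binding)
  C2: 6 − 0 = 6  (slack)
  C3: 24 − 22 = 2  (slack)
  C4: 19 − 11 = 8  (slack)

Optimal: x1 = 11, x2 = 0
Binding: C1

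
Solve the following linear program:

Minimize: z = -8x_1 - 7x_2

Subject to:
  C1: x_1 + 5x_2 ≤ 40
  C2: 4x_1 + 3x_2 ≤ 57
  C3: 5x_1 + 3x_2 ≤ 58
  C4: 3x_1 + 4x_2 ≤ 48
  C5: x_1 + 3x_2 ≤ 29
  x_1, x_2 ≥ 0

Evaluate the objective at each vertex of the feasible region:
  z(0, 0) = 0
  z(11.6, 0) = -92.8
  z(8, 6) = -106  ←
  z(7.273, 6.545) = -104
  z(0, 8) = -56
The minimum is at x_1 = 8, x_2 = 6.

x_1 = 8, x_2 = 6, z = -106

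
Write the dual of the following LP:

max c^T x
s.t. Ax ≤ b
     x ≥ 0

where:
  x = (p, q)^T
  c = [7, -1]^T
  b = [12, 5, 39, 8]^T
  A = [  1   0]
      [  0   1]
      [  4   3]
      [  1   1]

Primal max cᵀx s.t. Ax ≤ b, x ≥ 0  →  Dual min bᵀy s.t. Aᵀy ≥ c, y ≥ 0.

Minimize: z = 12y1 + 5y2 + 39y3 + 8y4

Subject to:
  y1 + 4y3 + y4 ≥ 7
  y2 + 3y3 + y4 ≥ -1
  y1, y2, y3, y4 ≥ 0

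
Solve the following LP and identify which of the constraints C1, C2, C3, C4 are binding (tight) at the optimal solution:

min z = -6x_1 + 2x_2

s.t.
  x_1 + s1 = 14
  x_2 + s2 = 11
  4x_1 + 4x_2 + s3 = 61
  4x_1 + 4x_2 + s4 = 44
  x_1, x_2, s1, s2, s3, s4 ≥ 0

At x_1 = 11, x_2 = 0, compute slack b - a·x for each constraint:
  C1: 14 − 11 = 3  (slack)
  C2: 11 − 0 = 11  (slack)
  C3: 61 − 44 = 17  (slack)
  C4: 44 − 44 = 0  (binding)

Optimal: x_1 = 11, x_2 = 0
Binding: C4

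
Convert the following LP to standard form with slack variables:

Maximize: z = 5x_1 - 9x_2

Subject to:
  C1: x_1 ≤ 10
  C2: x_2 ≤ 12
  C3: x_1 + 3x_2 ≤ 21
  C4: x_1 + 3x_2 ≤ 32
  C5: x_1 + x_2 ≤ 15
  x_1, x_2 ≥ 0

max z = 5x_1 - 9x_2

s.t.
  x_1 + s1 = 10
  x_2 + s2 = 12
  x_1 + 3x_2 + s3 = 21
  x_1 + 3x_2 + s4 = 32
  x_1 + x_2 + s5 = 15
  x_1, x_2, s1, s2, s3, s4, s5 ≥ 0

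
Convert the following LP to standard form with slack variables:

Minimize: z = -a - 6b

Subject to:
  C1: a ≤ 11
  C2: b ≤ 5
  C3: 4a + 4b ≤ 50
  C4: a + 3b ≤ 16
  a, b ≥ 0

min z = -a - 6b

s.t.
  a + s1 = 11
  b + s2 = 5
  4a + 4b + s3 = 50
  a + 3b + s4 = 16
  a, b, s1, s2, s3, s4 ≥ 0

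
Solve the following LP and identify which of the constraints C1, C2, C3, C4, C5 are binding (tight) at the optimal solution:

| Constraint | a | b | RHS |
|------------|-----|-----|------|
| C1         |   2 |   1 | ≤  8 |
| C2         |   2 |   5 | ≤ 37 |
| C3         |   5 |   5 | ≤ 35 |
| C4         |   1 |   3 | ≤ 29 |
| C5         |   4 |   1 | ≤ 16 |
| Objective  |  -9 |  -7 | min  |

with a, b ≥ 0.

At a = 1, b = 6, compute slack b - a·x for each constraint:
  C1: 8 − 8 = 0  (binding)
  C2: 37 − 32 = 5  (slack)
  C3: 35 − 35 = 0  (binding)
  C4: 29 − 19 = 10  (slack)
  C5: 16 − 10 = 6  (slack)

Optimal: a = 1, b = 6
Binding: C1, C3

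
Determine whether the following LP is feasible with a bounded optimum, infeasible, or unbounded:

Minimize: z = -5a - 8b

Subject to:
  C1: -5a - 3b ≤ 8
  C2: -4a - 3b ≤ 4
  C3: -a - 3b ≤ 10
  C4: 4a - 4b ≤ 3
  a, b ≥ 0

Unbounded (objective can decrease without bound)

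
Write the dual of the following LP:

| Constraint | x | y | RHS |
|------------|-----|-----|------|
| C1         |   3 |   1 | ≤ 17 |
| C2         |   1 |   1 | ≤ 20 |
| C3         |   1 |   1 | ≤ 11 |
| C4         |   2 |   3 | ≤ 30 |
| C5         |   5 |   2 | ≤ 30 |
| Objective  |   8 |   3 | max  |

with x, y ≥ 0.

Primal max cᵀx s.t. Ax ≤ b, x ≥ 0  →  Dual min bᵀy s.t. Aᵀy ≥ c, y ≥ 0.

Minimize: z = 17y1 + 20y2 + 11y3 + 30y4 + 30y5

Subject to:
  3y1 + y2 + y3 + 2y4 + 5y5 ≥ 8
  y1 + y2 + y3 + 3y4 + 2y5 ≥ 3
  y1, y2, y3, y4, y5 ≥ 0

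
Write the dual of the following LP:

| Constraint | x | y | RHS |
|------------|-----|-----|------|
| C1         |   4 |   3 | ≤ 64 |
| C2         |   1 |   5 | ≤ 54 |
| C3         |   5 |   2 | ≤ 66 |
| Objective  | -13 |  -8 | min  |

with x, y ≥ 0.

Primal min cᵀx s.t. Ax ≤ b, x ≥ 0  →  Dual max −bᵀy s.t. Aᵀy ≥ −c, y ≥ 0.

Maximize: z = -64y1 - 54y2 - 66y3

Subject to:
  4y1 + y2 + 5y3 ≥ 13
  3y1 + 5y2 + 2y3 ≥ 8
  y1, y2, y3 ≥ 0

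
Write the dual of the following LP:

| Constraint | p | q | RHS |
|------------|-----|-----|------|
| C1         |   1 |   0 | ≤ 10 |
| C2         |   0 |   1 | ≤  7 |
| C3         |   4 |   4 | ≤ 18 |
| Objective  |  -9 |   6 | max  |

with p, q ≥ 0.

Primal max cᵀx s.t. Ax ≤ b, x ≥ 0  →  Dual min bᵀy s.t. Aᵀy ≥ c, y ≥ 0.

Minimize: z = 10y1 + 7y2 + 18y3

Subject to:
  y1 + 4y3 ≥ -9
  y2 + 4y3 ≥ 6
  y1, y2, y3 ≥ 0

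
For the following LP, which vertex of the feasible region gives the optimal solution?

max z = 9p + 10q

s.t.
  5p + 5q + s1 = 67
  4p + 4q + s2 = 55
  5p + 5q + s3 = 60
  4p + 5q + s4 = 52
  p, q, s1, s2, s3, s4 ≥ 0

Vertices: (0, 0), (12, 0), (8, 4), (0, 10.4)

Evaluate the objective at each vertex of the feasible region:
  z(0, 0) = 0
  z(12, 0) = 108
  z(8, 4) = 112  ←
  z(0, 10.4) = 104
The maximum is at p = 8, q = 4.

(8, 4)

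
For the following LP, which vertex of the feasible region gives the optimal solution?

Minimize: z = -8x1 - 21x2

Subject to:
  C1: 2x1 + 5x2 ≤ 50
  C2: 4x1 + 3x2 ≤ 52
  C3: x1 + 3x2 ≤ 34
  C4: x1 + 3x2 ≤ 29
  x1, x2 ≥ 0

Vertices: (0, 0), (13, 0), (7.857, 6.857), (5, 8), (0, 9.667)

Evaluate the objective at each vertex of the feasible region:
  z(0, 0) = 0
  z(13, 0) = -104
  z(7.857, 6.857) = -206.9
  z(5, 8) = -208  ←
  z(0, 9.667) = -203
The minimum is at x1 = 5, x2 = 8.

(5, 8)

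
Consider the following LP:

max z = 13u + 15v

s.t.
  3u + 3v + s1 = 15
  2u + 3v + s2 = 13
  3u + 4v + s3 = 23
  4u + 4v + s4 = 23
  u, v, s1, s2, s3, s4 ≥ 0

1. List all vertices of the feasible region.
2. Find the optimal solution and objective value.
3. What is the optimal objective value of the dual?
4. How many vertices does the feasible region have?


1. (0, 0), (5, 0), (2, 3), (0, 4.333)
2. u = 2, v = 3, z = 71
3. 71
4. 4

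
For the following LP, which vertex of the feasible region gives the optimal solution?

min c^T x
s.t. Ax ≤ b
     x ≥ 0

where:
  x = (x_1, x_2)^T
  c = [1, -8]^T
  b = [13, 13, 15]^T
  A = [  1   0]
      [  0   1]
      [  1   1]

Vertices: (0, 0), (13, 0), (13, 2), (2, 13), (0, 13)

Evaluate the objective at each vertex of the feasible region:
  z(0, 0) = 0
  z(13, 0) = 13
  z(13, 2) = -3
  z(2, 13) = -102
  z(0, 13) = -104  ←
The minimum is at x_1 = 0, x_2 = 13.

(0, 13)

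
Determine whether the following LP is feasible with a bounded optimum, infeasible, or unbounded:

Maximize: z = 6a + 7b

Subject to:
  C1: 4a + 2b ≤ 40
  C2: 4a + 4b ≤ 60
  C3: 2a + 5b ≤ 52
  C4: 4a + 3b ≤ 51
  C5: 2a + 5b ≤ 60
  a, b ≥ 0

Feasible with a bounded optimal solution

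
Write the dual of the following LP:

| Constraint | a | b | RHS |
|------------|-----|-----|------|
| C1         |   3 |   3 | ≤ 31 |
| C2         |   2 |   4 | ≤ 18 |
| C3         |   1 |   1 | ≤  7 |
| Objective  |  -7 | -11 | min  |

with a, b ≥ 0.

Primal min cᵀx s.t. Ax ≤ b, x ≥ 0  →  Dual max −bᵀy s.t. Aᵀy ≥ −c, y ≥ 0.

Maximize: z = -31y1 - 18y2 - 7y3

Subject to:
  3y1 + 2y2 + y3 ≥ 7
  3y1 + 4y2 + y3 ≥ 11
  y1, y2, y3 ≥ 0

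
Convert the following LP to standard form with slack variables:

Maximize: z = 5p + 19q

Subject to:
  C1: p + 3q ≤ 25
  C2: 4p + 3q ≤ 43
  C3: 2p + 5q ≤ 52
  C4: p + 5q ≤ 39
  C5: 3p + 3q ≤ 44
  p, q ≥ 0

max z = 5p + 19q

s.t.
  p + 3q + s1 = 25
  4p + 3q + s2 = 43
  2p + 5q + s3 = 52
  p + 5q + s4 = 39
  3p + 3q + s5 = 44
  p, q, s1, s2, s3, s4, s5 ≥ 0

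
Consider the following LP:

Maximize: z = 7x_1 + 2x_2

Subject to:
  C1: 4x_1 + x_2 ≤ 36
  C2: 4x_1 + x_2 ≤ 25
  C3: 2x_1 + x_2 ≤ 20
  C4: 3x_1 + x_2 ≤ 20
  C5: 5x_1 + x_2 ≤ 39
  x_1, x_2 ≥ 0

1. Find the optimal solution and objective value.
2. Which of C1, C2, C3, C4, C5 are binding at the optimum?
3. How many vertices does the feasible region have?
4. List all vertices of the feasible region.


1. x_1 = 5, x_2 = 5, z = 45
2. C2, C4
3. 4
4. (0, 0), (6.25, 0), (5, 5), (0, 20)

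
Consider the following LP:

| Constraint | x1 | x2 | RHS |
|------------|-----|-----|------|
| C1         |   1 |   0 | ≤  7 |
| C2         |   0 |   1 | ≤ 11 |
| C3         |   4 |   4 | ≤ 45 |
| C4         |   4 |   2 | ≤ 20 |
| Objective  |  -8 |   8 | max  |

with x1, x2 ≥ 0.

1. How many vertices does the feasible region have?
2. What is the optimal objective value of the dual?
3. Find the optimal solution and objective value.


1. 3
2. 80
3. x1 = 0, x2 = 10, z = 80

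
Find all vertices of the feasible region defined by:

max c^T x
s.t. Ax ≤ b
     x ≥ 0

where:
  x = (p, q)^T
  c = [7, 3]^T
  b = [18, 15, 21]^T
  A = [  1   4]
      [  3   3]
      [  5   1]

(0, 0), (4.2, 0), (4, 1), (0.6667, 4.333), (0, 4.5)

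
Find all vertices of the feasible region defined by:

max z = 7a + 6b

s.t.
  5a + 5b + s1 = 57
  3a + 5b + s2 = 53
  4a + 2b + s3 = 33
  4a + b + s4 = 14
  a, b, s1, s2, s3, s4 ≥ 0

(0, 0), (3.5, 0), (1, 10), (0, 10.6)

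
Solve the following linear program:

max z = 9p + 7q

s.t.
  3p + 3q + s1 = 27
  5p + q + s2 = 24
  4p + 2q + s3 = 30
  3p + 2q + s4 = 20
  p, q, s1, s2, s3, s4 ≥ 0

Evaluate the objective at each vertex of the feasible region:
  z(0, 0) = 0
  z(4.8, 0) = 43.2
  z(4, 4) = 64
  z(2, 7) = 67  ←
  z(0, 9) = 63
The maximum is at p = 2, q = 7.

p = 2, q = 7, z = 67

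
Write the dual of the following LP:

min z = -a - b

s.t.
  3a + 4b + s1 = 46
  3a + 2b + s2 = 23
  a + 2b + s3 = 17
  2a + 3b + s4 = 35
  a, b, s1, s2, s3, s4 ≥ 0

Primal min cᵀx s.t. Ax ≤ b, x ≥ 0  →  Dual max −bᵀy s.t. Aᵀy ≥ −c, y ≥ 0.

Maximize: z = -46y1 - 23y2 - 17y3 - 35y4

Subject to:
  3y1 + 3y2 + y3 + 2y4 ≥ 1
  4y1 + 2y2 + 2y3 + 3y4 ≥ 1
  y1, y2, y3, y4 ≥ 0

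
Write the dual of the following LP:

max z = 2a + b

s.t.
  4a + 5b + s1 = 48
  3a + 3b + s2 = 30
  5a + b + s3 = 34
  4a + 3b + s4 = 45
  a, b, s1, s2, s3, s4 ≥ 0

Primal max cᵀx s.t. Ax ≤ b, x ≥ 0  →  Dual min bᵀy s.t. Aᵀy ≥ c, y ≥ 0.

Minimize: z = 48y1 + 30y2 + 34y3 + 45y4

Subject to:
  4y1 + 3y2 + 5y3 + 4y4 ≥ 2
  5y1 + 3y2 + y3 + 3y4 ≥ 1
  y1, y2, y3, y4 ≥ 0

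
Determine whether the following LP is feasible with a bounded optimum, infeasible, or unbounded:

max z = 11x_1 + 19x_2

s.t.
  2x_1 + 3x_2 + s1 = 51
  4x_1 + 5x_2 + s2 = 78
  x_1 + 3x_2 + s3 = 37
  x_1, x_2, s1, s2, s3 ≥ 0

Feasible with a bounded optimal solution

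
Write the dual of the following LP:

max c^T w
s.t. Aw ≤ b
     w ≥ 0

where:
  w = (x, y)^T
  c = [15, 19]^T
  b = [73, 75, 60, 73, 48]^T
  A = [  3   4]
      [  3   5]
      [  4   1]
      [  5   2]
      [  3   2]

Primal max cᵀx s.t. Ax ≤ b, x ≥ 0  →  Dual min bᵀy s.t. Aᵀy ≥ c, y ≥ 0.

Minimize: z = 73y1 + 75y2 + 60y3 + 73y4 + 48y5

Subject to:
  3y1 + 3y2 + 4y3 + 5y4 + 3y5 ≥ 15
  4y1 + 5y2 + y3 + 2y4 + 2y5 ≥ 19
  y1, y2, y3, y4, y5 ≥ 0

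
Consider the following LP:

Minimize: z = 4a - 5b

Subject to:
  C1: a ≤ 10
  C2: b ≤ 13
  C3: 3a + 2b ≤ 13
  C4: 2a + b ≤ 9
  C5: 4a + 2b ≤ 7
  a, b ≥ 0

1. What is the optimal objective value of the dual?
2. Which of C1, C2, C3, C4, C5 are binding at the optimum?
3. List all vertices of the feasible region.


1. -17.5
2. C5
3. (0, 0), (1.75, 0), (0, 3.5)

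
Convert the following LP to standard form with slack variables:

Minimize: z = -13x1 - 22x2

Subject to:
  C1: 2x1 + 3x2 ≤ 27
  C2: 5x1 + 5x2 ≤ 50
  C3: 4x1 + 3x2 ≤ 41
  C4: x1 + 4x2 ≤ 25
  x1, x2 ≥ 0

min z = -13x1 - 22x2

s.t.
  2x1 + 3x2 + s1 = 27
  5x1 + 5x2 + s2 = 50
  4x1 + 3x2 + s3 = 41
  x1 + 4x2 + s4 = 25
  x1, x2, s1, s2, s3, s4 ≥ 0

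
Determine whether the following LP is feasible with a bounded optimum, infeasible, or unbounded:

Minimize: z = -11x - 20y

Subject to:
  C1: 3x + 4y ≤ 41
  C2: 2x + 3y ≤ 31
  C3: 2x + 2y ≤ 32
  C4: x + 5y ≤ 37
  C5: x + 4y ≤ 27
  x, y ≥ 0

Feasible with a bounded optimal solution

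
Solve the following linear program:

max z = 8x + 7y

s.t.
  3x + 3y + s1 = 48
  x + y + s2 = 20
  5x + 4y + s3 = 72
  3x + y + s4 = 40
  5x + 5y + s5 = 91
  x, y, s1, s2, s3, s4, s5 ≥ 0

Evaluate the objective at each vertex of the feasible region:
  z(0, 0) = 0
  z(13.33, 0) = 106.7
  z(12.57, 2.286) = 116.6
  z(8, 8) = 120  ←
  z(0, 16) = 112
The maximum is at x = 8, y = 8.

x = 8, y = 8, z = 120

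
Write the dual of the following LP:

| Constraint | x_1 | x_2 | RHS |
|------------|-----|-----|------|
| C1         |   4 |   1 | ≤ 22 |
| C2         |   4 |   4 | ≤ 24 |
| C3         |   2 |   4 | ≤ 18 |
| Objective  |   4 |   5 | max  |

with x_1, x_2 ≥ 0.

Primal max cᵀx s.t. Ax ≤ b, x ≥ 0  →  Dual min bᵀy s.t. Aᵀy ≥ c, y ≥ 0.

Minimize: z = 22y1 + 24y2 + 18y3

Subject to:
  4y1 + 4y2 + 2y3 ≥ 4
  y1 + 4y2 + 4y3 ≥ 5
  y1, y2, y3 ≥ 0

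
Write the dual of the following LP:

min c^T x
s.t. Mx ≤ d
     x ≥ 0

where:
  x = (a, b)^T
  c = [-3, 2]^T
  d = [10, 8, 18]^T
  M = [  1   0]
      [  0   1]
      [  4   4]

Primal min cᵀx s.t. Ax ≤ b, x ≥ 0  →  Dual max −bᵀy s.t. Aᵀy ≥ −c, y ≥ 0.

Maximize: z = -10y1 - 8y2 - 18y3

Subject to:
  y1 + 4y3 ≥ 3
  y2 + 4y3 ≥ -2
  y1, y2, y3 ≥ 0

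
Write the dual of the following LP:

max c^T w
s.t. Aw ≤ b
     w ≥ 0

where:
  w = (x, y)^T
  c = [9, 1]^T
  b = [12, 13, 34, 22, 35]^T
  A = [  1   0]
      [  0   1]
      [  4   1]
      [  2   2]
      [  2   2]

Primal max cᵀx s.t. Ax ≤ b, x ≥ 0  →  Dual min bᵀy s.t. Aᵀy ≥ c, y ≥ 0.

Minimize: z = 12y1 + 13y2 + 34y3 + 22y4 + 35y5

Subject to:
  y1 + 4y3 + 2y4 + 2y5 ≥ 9
  y2 + y3 + 2y4 + 2y5 ≥ 1
  y1, y2, y3, y4, y5 ≥ 0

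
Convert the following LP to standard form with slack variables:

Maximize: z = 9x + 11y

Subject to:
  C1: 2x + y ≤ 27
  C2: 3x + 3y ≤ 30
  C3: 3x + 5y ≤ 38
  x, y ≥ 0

max z = 9x + 11y

s.t.
  2x + y + s1 = 27
  3x + 3y + s2 = 30
  3x + 5y + s3 = 38
  x, y, s1, s2, s3 ≥ 0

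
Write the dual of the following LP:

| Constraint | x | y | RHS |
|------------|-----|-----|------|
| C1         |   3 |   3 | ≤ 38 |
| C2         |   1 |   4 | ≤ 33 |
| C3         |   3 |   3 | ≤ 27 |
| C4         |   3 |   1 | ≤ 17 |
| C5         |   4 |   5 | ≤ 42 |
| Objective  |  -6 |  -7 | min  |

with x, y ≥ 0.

Primal min cᵀx s.t. Ax ≤ b, x ≥ 0  →  Dual max −bᵀy s.t. Aᵀy ≥ −c, y ≥ 0.

Maximize: z = -38y1 - 33y2 - 27y3 - 17y4 - 42y5

Subject to:
  3y1 + y2 + 3y3 + 3y4 + 4y5 ≥ 6
  3y1 + 4y2 + 3y3 + y4 + 5y5 ≥ 7
  y1, y2, y3, y4, y5 ≥ 0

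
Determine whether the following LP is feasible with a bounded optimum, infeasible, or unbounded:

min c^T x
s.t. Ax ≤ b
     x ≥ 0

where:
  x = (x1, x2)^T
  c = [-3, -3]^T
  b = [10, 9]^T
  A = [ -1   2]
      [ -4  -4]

Unbounded (objective can decrease without bound)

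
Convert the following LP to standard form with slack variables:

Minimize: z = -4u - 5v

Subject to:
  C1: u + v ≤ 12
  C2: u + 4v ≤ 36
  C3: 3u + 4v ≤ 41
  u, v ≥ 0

min z = -4u - 5v

s.t.
  u + v + s1 = 12
  u + 4v + s2 = 36
  3u + 4v + s3 = 41
  u, v, s1, s2, s3 ≥ 0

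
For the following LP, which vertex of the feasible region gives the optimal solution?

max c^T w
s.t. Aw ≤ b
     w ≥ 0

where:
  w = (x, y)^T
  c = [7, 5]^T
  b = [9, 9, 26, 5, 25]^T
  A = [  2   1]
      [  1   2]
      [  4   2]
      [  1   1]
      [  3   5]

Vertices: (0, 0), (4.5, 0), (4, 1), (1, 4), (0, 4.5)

Evaluate the objective at each vertex of the feasible region:
  z(0, 0) = 0
  z(4.5, 0) = 31.5
  z(4, 1) = 33  ←
  z(1, 4) = 27
  z(0, 4.5) = 22.5
The maximum is at x = 4, y = 1.

(4, 1)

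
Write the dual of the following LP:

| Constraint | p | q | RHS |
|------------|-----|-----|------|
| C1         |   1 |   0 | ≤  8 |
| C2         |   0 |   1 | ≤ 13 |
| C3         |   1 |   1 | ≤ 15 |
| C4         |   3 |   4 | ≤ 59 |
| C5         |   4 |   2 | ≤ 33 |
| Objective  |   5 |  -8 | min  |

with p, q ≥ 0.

Primal min cᵀx s.t. Ax ≤ b, x ≥ 0  →  Dual max −bᵀy s.t. Aᵀy ≥ −c, y ≥ 0.

Maximize: z = -8y1 - 13y2 - 15y3 - 59y4 - 33y5

Subject to:
  y1 + y3 + 3y4 + 4y5 ≥ -5
  y2 + y3 + 4y4 + 2y5 ≥ 8
  y1, y2, y3, y4, y5 ≥ 0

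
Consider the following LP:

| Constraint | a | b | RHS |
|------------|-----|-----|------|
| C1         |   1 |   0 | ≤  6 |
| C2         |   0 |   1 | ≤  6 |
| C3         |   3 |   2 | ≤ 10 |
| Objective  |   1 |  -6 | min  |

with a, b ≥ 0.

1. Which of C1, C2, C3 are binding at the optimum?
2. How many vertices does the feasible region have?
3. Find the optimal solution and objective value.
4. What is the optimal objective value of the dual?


1. C3
2. 3
3. a = 0, b = 5, z = -30
4. -30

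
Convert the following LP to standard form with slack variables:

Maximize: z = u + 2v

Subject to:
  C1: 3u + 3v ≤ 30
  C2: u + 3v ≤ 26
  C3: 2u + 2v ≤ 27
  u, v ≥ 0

max z = u + 2v

s.t.
  3u + 3v + s1 = 30
  u + 3v + s2 = 26
  2u + 2v + s3 = 27
  u, v, s1, s2, s3 ≥ 0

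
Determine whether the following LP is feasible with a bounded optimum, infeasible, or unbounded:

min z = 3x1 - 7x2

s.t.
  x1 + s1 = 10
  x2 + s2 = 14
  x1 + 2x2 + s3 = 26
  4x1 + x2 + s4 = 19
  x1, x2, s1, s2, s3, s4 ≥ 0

Feasible with a bounded optimal solution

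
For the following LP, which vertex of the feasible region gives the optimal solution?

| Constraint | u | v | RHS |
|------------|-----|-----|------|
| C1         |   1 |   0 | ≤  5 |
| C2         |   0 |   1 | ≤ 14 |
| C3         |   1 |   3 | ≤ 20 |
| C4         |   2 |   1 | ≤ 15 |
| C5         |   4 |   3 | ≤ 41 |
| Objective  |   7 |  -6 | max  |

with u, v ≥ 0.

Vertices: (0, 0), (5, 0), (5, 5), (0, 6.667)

Evaluate the objective at each vertex of the feasible region:
  z(0, 0) = 0
  z(5, 0) = 35  ←
  z(5, 5) = 5
  z(0, 6.667) = -40
The maximum is at u = 5, v = 0.

(5, 0)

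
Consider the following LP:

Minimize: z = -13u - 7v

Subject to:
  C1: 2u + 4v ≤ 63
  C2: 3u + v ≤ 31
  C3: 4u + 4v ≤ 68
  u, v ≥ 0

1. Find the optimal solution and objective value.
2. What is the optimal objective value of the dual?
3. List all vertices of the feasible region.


1. u = 7, v = 10, z = -161
2. -161
3. (0, 0), (10.33, 0), (7, 10), (2.5, 14.5), (0, 15.75)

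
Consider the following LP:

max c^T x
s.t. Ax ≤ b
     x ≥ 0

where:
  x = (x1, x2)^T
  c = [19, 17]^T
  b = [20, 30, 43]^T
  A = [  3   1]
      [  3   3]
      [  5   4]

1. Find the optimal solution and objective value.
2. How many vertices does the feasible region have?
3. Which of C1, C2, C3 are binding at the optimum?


1. x1 = 3, x2 = 7, z = 176
2. 5
3. C2, C3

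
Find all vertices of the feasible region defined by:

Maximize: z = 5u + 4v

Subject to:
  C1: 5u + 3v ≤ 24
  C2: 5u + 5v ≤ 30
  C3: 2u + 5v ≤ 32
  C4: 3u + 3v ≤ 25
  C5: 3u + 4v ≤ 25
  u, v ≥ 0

(0, 0), (4.8, 0), (3, 3), (0, 6)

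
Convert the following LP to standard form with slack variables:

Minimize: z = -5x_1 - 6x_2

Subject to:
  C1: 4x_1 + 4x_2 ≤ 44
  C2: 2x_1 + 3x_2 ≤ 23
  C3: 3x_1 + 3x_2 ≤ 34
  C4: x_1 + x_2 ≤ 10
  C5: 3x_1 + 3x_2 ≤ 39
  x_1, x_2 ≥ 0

min z = -5x_1 - 6x_2

s.t.
  4x_1 + 4x_2 + s1 = 44
  2x_1 + 3x_2 + s2 = 23
  3x_1 + 3x_2 + s3 = 34
  x_1 + x_2 + s4 = 10
  3x_1 + 3x_2 + s5 = 39
  x_1, x_2, s1, s2, s3, s4, s5 ≥ 0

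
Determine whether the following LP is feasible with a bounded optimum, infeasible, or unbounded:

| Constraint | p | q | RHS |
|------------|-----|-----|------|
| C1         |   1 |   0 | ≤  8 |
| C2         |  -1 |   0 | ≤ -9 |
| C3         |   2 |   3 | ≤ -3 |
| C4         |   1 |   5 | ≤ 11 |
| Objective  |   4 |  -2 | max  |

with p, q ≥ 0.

Infeasible (no feasible solution exists)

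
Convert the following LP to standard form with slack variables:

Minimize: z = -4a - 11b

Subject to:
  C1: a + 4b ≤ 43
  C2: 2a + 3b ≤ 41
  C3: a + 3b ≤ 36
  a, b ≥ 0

min z = -4a - 11b

s.t.
  a + 4b + s1 = 43
  2a + 3b + s2 = 41
  a + 3b + s3 = 36
  a, b, s1, s2, s3 ≥ 0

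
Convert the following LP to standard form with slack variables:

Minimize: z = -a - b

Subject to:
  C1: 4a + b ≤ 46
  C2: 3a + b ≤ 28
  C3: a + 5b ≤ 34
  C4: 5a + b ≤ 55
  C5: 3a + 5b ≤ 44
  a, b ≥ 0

min z = -a - b

s.t.
  4a + b + s1 = 46
  3a + b + s2 = 28
  a + 5b + s3 = 34
  5a + b + s4 = 55
  3a + 5b + s5 = 44
  a, b, s1, s2, s3, s4, s5 ≥ 0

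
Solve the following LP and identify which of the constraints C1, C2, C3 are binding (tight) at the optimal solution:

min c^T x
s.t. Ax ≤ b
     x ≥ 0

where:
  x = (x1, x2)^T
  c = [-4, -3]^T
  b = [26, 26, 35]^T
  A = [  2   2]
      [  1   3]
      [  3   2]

At x1 = 9, x2 = 4, compute slack b - a·x for each constraint:
  C1: 26 − 26 = 0  (binding)
  C2: 26 − 21 = 5  (slack)
  C3: 35 − 35 = 0  (binding)

Optimal: x1 = 9, x2 = 4
Binding: C1, C3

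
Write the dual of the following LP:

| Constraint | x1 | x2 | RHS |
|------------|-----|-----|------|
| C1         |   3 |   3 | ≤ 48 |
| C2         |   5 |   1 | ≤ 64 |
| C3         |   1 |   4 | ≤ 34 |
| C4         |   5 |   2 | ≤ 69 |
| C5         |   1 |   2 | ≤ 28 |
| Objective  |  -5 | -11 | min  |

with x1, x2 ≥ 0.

Primal min cᵀx s.t. Ax ≤ b, x ≥ 0  →  Dual max −bᵀy s.t. Aᵀy ≥ −c, y ≥ 0.

Maximize: z = -48y1 - 64y2 - 34y3 - 69y4 - 28y5

Subject to:
  3y1 + 5y2 + y3 + 5y4 + y5 ≥ 5
  3y1 + y2 + 4y3 + 2y4 + 2y5 ≥ 11
  y1, y2, y3, y4, y5 ≥ 0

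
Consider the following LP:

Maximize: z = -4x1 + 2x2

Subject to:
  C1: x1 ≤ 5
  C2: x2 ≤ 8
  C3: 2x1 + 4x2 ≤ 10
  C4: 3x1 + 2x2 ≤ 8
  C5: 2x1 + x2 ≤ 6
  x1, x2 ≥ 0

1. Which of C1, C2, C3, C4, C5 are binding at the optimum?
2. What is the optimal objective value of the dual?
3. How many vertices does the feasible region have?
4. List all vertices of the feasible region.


1. C3
2. 5
3. 4
4. (0, 0), (2.667, 0), (1.5, 1.75), (0, 2.5)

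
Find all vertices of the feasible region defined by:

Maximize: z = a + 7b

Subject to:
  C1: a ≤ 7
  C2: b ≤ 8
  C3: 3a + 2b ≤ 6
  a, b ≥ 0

(0, 0), (2, 0), (0, 3)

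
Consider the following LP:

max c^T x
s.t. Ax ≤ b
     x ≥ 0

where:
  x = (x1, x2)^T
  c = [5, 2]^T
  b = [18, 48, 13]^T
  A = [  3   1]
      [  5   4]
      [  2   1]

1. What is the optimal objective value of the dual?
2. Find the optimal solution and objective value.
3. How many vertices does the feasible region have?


1. 31
2. x1 = 5, x2 = 3, z = 31
3. 5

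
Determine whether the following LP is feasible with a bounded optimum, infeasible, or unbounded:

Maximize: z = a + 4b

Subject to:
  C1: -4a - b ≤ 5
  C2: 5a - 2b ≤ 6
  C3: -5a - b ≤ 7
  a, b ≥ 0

Unbounded (objective can increase without bound)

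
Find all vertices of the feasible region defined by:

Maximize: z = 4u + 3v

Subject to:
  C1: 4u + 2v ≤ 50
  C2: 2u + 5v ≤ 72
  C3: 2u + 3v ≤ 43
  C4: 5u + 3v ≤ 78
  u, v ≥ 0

(0, 0), (12.5, 0), (8, 9), (0, 14.33)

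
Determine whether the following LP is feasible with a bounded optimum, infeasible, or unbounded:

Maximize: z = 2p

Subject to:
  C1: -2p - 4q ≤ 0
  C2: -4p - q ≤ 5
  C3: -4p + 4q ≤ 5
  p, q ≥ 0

Unbounded (objective can increase without bound)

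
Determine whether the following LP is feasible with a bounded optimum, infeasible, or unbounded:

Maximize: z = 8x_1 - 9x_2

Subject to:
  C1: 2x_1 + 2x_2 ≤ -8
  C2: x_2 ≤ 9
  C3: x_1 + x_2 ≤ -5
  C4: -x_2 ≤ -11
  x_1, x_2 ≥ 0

Infeasible (no feasible solution exists)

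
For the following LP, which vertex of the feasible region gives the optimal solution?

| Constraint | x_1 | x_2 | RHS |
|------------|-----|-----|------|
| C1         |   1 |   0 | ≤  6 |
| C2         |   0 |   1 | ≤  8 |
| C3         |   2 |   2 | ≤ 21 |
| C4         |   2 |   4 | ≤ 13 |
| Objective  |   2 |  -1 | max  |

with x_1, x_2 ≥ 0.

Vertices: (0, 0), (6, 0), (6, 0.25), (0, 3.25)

Evaluate the objective at each vertex of the feasible region:
  z(0, 0) = 0
  z(6, 0) = 12  ←
  z(6, 0.25) = 11.75
  z(0, 3.25) = -3.25
The maximum is at x_1 = 6, x_2 = 0.

(6, 0)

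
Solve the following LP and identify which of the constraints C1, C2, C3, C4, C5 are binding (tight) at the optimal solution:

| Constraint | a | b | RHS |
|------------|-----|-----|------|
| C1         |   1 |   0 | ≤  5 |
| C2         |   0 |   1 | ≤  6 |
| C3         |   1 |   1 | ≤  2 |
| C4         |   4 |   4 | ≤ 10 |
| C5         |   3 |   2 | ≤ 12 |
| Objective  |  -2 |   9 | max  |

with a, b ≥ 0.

At a = 0, b = 2, compute slack b - a·x for each constraint:
  C1: 5 − 0 = 5  (slack)
  C2: 6 − 2 = 4  (slack)
  C3: 2 − 2 = 0  (binding)
  C4: 10 − 8 = 2  (slack)
  C5: 12 − 4 = 8  (slack)

Optimal: a = 0, b = 2
Binding: C3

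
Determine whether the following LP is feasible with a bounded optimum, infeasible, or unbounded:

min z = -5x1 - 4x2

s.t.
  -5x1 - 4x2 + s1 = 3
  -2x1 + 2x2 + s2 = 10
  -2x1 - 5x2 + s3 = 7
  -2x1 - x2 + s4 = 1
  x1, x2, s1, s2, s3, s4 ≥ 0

Unbounded (objective can decrease without bound)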